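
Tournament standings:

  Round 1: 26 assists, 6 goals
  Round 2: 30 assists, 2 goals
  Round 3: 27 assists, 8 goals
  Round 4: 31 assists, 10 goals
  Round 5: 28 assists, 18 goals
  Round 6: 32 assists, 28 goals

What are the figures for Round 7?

Assists goes 26, 30, 27, 31, 28, 32 → 29 (alternating steps +4, −3, +4, −3, …).
Goals — each term is the sum of the two before it: 6, 2, 8, 10, 18, 28 → 46.
Combining the parts gives 29 assists, 46 goals.

29 assists, 46 goals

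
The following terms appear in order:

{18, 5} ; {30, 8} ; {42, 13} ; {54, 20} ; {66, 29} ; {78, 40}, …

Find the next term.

First slot: +12 each step, so 18, 30, 42, 54, 66, 78 → 90.
Second slot goes 5, 8, 13, 20, 29, 40 → 53 (differences are 3, 5, 7, … (increasing by 2 each time)).
Putting it together: {90, 53}.

{90, 53}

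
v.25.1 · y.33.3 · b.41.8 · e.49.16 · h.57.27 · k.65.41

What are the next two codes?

For the letter, letters move forward 3 places in the alphabet, wrapping Z→A: v, y, b, e, h, k → n → q.
Second component: 25, 33, 41, 49, 57, 65 → 73 → 81 (+8 each step).
Third component: differences are 2, 5, 8, … (increasing by 3 each time); 1, 3, 8, 16, 27, 41 → 58 → 78.
So the next two codes are n.73.58 and q.81.78.

n.73.58 then q.81.78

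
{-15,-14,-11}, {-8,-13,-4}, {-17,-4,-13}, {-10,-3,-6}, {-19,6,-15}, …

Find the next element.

{-12,7,-8}

First coordinate: -15, -8, -17, -10, -19 → -12 (alternating steps +7, −9, +7, −9, …).
For the second coordinate, alternating steps +1, +9, +1, +9, …: -14, -13, -4, -3, 6 → 7.
Third coordinate — always 4 more than the first coordinate: -11, -4, -13, -6, -15 → -8.
So the next element is {-12,7,-8}.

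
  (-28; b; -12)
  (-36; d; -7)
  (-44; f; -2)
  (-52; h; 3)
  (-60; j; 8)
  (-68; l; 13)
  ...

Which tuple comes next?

(-76; n; 18)

For the first component, −8 each step: -28, -36, -44, -52, -60, -68 → -76.
Letter: letters move forward 2 places in the alphabet; b, d, f, h, j, l → n.
Third component: +5 each step, so -12, -7, -2, 3, 8, 13 → 18.
Combining the parts gives (-76; n; 18).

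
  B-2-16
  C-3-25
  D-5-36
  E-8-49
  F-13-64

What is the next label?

For the letter, letters move forward 1 place in the alphabet: B, C, D, E, F → G.
Second component: each term is the sum of the two before it, so 2, 3, 5, 8, 13 → 21.
Third component: perfect squares: 4², 5², 6², …, so 16, 25, 36, 49, 64 → 81.
Putting it together: G-21-81.

G-21-81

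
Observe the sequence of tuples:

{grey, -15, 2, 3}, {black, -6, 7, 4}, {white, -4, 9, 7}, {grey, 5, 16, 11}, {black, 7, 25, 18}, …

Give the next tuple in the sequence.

For the shade, repeats grey → black → white: grey, black, white, grey, black → white.
Second part: alternating steps +9, +2, +9, +2, …; -15, -6, -4, 5, 7 → 16.
Third part: each term is the sum of the two before it, so 2, 7, 9, 16, 25 → 41.
Fourth part goes 3, 4, 7, 11, 18 → 29 (each term is the sum of the two before it).
Putting it together: {white, 16, 41, 29}.

{white, 16, 41, 29}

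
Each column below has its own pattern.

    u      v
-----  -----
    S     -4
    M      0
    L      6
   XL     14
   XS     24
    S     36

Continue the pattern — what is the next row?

For the column u, repeats S → M → L → XL → XS: S, M, L, XL, XS, S → M.
Column v: differences are 4, 6, 8, … (increasing by 2 each time); -4, 0, 6, 14, 24, 36 → 50.
Combining the parts gives M  50.

M  50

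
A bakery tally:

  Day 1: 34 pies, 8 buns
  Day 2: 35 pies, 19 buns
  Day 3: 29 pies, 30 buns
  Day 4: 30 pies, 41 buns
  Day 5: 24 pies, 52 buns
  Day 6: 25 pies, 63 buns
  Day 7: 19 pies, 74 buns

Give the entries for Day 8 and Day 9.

Pies: 34, 35, 29, 30, 24, 25, 19 → 20 → 14 (alternating steps +1, −6, +1, −6, …).
Buns — +11 each step: 8, 19, 30, 41, 52, 63, 74 → 85 → 96.
So the next two lines are 20 pies, 85 buns and 14 pies, 96 buns.

20 pies, 85 buns; 14 pies, 96 buns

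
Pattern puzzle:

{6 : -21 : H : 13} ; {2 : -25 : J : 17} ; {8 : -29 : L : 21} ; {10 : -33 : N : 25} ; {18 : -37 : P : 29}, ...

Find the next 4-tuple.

First value — each term is the sum of the two before it: 6, 2, 8, 10, 18 → 28.
Second value: −4 each step, so -21, -25, -29, -33, -37 → -41.
Letter: letters move forward 2 places in the alphabet, so H, J, L, N, P → R.
Fourth value: 13, 17, 21, 25, 29 → 33 (together with the second value always sums to -8).
So the next 4-tuple is {28 : -41 : R : 33}.

{28 : -41 : R : 33}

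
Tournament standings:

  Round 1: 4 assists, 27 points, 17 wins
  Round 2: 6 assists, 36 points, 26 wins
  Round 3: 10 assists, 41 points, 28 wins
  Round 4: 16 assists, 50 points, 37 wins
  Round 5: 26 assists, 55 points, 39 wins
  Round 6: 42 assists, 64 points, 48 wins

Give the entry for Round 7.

68 assists, 69 points, 50 wins

Assists: each term is the sum of the two before it; 4, 6, 10, 16, 26, 42 → 68.
For the points, alternating steps +9, +5, +9, +5, …: 27, 36, 41, 50, 55, 64 → 69.
Wins: 17, 26, 28, 37, 39, 48 → 50 (alternating steps +9, +2, +9, +2, …).
Combining the parts gives 68 assists, 69 points, 50 wins.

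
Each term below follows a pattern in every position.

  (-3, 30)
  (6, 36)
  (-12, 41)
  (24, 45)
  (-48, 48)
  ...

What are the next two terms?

First entry — ×(-2) each step: -3, 6, -12, 24, -48 → 96 → -192.
Second entry goes 30, 36, 41, 45, 48 → 50 → 51 (differences are 6, 5, 4, … (decreasing by 1 each time)).
So the next two terms are (96, 50) and (-192, 51).

(96, 50), (-192, 51)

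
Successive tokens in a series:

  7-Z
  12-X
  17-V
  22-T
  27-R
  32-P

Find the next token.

First component: +5 each step; 7, 12, 17, 22, 27, 32 → 37.
Letter: letters move back 2 places in the alphabet, so Z, X, V, T, R, P → N.
Putting it together: 37-N.

37-N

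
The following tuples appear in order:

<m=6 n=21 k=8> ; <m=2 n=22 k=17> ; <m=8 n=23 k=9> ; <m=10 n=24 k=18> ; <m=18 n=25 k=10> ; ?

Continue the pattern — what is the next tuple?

M: 6, 2, 8, 10, 18 → 28 (each term is the sum of the two before it).
N — +1 each step: 21, 22, 23, 24, 25 → 26.
K: 8, 17, 9, 18, 10 → 19 (alternating steps +9, −8, +9, −8, …).
Putting it together: <m=28 n=26 k=19>.

<m=28 n=26 k=19>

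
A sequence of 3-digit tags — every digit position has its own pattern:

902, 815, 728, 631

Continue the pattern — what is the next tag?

First digit: −1 each step, mod 10, so 9, 8, 7, 6 → 5.
Second digit goes 0, 1, 2, 3 → 4 (+1 each step, mod 10).
Third digit goes 2, 5, 8, 1 → 4 (+3 each step, mod 10).
Putting it together: 544.

544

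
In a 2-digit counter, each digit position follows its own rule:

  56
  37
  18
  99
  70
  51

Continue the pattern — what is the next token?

32

First digit: 5, 3, 1, 9, 7, 5 → 3 (−2 each step, mod 10).
For the second digit, +1 each step, mod 10: 6, 7, 8, 9, 0, 1 → 2.
Combining the parts gives 32.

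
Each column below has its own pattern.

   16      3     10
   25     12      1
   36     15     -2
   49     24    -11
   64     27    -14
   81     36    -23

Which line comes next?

100  39  -26

For the first component, perfect squares: 4², 5², 6², …: 16, 25, 36, 49, 64, 81 → 100.
Second component: alternating steps +9, +3, +9, +3, …; 3, 12, 15, 24, 27, 36 → 39.
Third component — together with the second component always sums to 13: 10, 1, -2, -11, -14, -23 → -26.
Combining the parts gives 100  39  -26.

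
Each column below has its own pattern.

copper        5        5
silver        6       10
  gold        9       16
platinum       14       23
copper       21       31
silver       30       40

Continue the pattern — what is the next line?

Metal: repeats copper → silver → gold → platinum, so copper, silver, gold, platinum, copper, silver → gold.
Second component goes 5, 6, 9, 14, 21, 30 → 41 (differences are 1, 3, 5, … (increasing by 2 each time)).
Third component: differences are 5, 6, 7, … (increasing by 1 each time), so 5, 10, 16, 23, 31, 40 → 50.
Putting it together: gold  41  50.

gold  41  50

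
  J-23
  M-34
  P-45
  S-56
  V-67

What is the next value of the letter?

Y

Letter: letters move forward 3 places in the alphabet, so J, M, P, S, V → Y.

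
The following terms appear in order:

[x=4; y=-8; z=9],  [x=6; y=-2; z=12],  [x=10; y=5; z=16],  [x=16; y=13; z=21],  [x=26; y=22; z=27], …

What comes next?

[x=42; y=32; z=34]

For the x, each term is the sum of the two before it: 4, 6, 10, 16, 26 → 42.
Y: -8, -2, 5, 13, 22 → 32 (differences are 6, 7, 8, … (increasing by 1 each time)).
Z: differences are 3, 4, 5, … (increasing by 1 each time), so 9, 12, 16, 21, 27 → 34.
So the next term is [x=42; y=32; z=34].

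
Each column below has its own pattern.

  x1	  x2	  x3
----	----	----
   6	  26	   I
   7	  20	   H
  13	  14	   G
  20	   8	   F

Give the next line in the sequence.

33  2  E

Column x1 — each term is the sum of the two before it: 6, 7, 13, 20 → 33.
Column x2: −6 each step; 26, 20, 14, 8 → 2.
Column x3: I, H, G, F → E (letters move back 1 place in the alphabet).
So the next line is 33  2  E.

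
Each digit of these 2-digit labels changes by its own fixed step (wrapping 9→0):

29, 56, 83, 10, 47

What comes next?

74

First digit — +3 each step, mod 10: 2, 5, 8, 1, 4 → 7.
Second digit — −3 each step, mod 10: 9, 6, 3, 0, 7 → 4.
Combining the parts gives 74.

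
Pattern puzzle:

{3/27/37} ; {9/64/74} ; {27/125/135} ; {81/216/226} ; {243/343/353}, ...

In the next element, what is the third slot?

522

For the second slot, perfect cubes: 3³, 4³, 5³, …: 27, 64, 125, 216, 343 → 512.
For the third slot, always 10 more than the second slot: 37, 74, 135, 226, 353 → 522.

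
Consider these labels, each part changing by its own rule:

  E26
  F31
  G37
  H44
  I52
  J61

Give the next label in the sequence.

K71

For the letter, letters move forward 1 place in the alphabet: E, F, G, H, I, J → K.
Second component: differences are 5, 6, 7, … (increasing by 1 each time), so 26, 31, 37, 44, 52, 61 → 71.
Putting it together: K71.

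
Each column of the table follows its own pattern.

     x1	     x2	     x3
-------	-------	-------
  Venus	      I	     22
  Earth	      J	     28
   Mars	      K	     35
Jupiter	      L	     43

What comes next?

Saturn  M  52

Column x1: runs through the planets Mercury→Neptune, so Venus, Earth, Mars, Jupiter → Saturn.
Column x2 goes I, J, K, L → M (letters move forward 1 place in the alphabet).
Column x3: differences are 6, 7, 8, … (increasing by 1 each time), so 22, 28, 35, 43 → 52.
Combining the parts gives Saturn  M  52.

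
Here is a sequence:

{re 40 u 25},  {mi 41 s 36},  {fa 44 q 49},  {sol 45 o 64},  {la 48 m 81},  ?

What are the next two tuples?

Note: re, mi, fa, sol, la → ti → do (runs through the solfège scale do→ti).
Second slot: alternating steps +1, +3, +1, +3, …; 40, 41, 44, 45, 48 → 49 → 52.
For the letter, letters move back 2 places in the alphabet: u, s, q, o, m → k → i.
Fourth slot goes 25, 36, 49, 64, 81 → 100 → 121 (perfect squares: 5², 6², 7², …).
So the next two tuples are {ti 49 k 100} and {do 52 i 121}.

{ti 49 k 100}, {do 52 i 121}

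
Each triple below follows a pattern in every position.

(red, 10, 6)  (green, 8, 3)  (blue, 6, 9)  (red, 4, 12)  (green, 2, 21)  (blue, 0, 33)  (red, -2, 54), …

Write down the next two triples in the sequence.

Colour: red, green, blue, red, green, blue, red → green → blue (repeats red → green → blue).
Second entry: 10, 8, 6, 4, 2, 0, -2 → -4 → -6 (−2 each step).
Third entry goes 6, 3, 9, 12, 21, 33, 54 → 87 → 141 (each term is the sum of the two before it).
Putting the parts together: (green, -4, 87) and then (blue, -6, 141).

(green, -4, 87), (blue, -6, 141)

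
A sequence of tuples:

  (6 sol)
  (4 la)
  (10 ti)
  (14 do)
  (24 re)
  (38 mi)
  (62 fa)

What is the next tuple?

(100 sol)

For the first part, each term is the sum of the two before it: 6, 4, 10, 14, 24, 38, 62 → 100.
For the note, runs through the solfège scale do→ti: sol, la, ti, do, re, mi, fa → sol.
Putting it together: (100 sol).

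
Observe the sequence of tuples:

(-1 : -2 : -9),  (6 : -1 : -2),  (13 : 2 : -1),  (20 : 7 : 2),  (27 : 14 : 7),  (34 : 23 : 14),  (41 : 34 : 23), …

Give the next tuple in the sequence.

(48 : 47 : 34)

First part — +7 each step: -1, 6, 13, 20, 27, 34, 41 → 48.
For the second part, differences are 1, 3, 5, … (increasing by 2 each time): -2, -1, 2, 7, 14, 23, 34 → 47.
Third part: -9, -2, -1, 2, 7, 14, 23 → 34 (always the previous value of the second part).
Combining the parts gives (48 : 47 : 34).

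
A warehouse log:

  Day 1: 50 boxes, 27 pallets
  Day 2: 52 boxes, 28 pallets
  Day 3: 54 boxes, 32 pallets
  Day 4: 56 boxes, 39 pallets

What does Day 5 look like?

58 boxes, 49 pallets

Boxes: 50, 52, 54, 56 → 58 (+2 each step).
Pallets — differences are 1, 4, 7, … (increasing by 3 each time): 27, 28, 32, 39 → 49.
So the next line is 58 boxes, 49 pallets.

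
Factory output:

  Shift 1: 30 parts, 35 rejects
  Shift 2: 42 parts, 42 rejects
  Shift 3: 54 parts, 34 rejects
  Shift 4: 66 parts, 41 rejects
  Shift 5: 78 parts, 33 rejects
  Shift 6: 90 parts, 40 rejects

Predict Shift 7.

Parts: +12 each step, so 30, 42, 54, 66, 78, 90 → 102.
Rejects: alternating steps +7, −8, +7, −8, …, so 35, 42, 34, 41, 33, 40 → 32.
So the next line is 102 parts, 32 rejects.

102 parts, 32 rejects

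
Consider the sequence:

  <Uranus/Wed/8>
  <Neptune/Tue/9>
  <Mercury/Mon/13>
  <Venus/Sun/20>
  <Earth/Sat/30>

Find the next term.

Planet — runs through the planets Mercury→Neptune: Uranus, Neptune, Mercury, Venus, Earth → Mars.
Day: runs backward through the weekdays Mon→Sun; Wed, Tue, Mon, Sun, Sat → Fri.
Third value — differences are 1, 4, 7, … (increasing by 3 each time): 8, 9, 13, 20, 30 → 43.
Combining the parts gives <Mars/Fri/43>.

<Mars/Fri/43>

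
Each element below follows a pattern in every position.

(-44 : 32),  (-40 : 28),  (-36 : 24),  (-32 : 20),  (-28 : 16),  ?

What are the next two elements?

(-24 : 12), (-20 : 8)

First value: -44, -40, -36, -32, -28 → -24 → -20 (+4 each step).
Second value: 32, 28, 24, 20, 16 → 12 → 8 (together with the first value always sums to -12).
So the next two elements are (-24 : 12) and (-20 : 8).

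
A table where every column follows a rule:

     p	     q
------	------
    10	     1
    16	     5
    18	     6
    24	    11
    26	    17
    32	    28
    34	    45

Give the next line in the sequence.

40  73

Column p: alternating steps +6, +2, +6, +2, …; 10, 16, 18, 24, 26, 32, 34 → 40.
Column q: each term is the sum of the two before it; 1, 5, 6, 11, 17, 28, 45 → 73.
Combining the parts gives 40  73.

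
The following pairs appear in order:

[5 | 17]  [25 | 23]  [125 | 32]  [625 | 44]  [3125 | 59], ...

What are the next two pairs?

First component goes 5, 25, 125, 625, 3125 → 15625 → 78125 (×5 each step).
Second component: 17, 23, 32, 44, 59 → 77 → 98 (differences are 6, 9, 12, … (increasing by 3 each time)).
So the next two pairs are [15625 | 77] and [78125 | 98].

[15625 | 77], [78125 | 98]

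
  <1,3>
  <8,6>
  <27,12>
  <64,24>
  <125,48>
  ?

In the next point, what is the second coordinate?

96

Second coordinate — ×2 each step: 3, 6, 12, 24, 48 → 96.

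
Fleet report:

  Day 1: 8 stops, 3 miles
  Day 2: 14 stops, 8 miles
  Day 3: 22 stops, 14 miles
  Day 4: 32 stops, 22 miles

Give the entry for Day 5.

44 stops, 32 miles

Stops: 8, 14, 22, 32 → 44 (differences are 6, 8, 10, … (increasing by 2 each time)).
Miles: always the previous value of the stops; 3, 8, 14, 22 → 32.
So the next record is 44 stops, 32 miles.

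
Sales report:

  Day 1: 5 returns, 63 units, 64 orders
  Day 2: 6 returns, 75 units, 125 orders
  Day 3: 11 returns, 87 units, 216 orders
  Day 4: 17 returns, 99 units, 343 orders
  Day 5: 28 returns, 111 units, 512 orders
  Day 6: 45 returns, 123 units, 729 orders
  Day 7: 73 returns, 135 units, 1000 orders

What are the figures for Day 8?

Returns: each term is the sum of the two before it; 5, 6, 11, 17, 28, 45, 73 → 118.
Units: 63, 75, 87, 99, 111, 123, 135 → 147 (+12 each step).
Orders: perfect cubes: 4³, 5³, 6³, …; 64, 125, 216, 343, 512, 729, 1000 → 1331.
So the next line is 118 returns, 147 units, 1331 orders.

118 returns, 147 units, 1331 orders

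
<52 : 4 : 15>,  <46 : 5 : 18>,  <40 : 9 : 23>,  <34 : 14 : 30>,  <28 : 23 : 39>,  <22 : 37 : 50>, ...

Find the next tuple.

For the first component, −6 each step: 52, 46, 40, 34, 28, 22 → 16.
Second component: 4, 5, 9, 14, 23, 37 → 60 (each term is the sum of the two before it).
For the third component, differences are 3, 5, 7, … (increasing by 2 each time): 15, 18, 23, 30, 39, 50 → 63.
Putting it together: <16 : 60 : 63>.

<16 : 60 : 63>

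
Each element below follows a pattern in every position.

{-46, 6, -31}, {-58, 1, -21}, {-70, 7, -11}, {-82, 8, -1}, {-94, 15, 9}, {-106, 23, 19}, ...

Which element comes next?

For the first coordinate, −12 each step: -46, -58, -70, -82, -94, -106 → -118.
Second coordinate: each term is the sum of the two before it; 6, 1, 7, 8, 15, 23 → 38.
Third coordinate: +10 each step, so -31, -21, -11, -1, 9, 19 → 29.
Putting it together: {-118, 38, 29}.

{-118, 38, 29}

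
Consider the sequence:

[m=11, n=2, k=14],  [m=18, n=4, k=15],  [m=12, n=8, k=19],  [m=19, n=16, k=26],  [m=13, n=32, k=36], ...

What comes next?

M: 11, 18, 12, 19, 13 → 20 (alternating steps +7, −6, +7, −6, …).
N — ×2 each step: 2, 4, 8, 16, 32 → 64.
K — differences are 1, 4, 7, … (increasing by 3 each time): 14, 15, 19, 26, 36 → 49.
Combining the parts gives [m=20, n=64, k=49].

[m=20, n=64, k=49]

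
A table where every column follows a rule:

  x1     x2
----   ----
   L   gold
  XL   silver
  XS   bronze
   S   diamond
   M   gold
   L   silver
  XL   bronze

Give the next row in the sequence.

XS  diamond

Column x1: L, XL, XS, S, M, L, XL → XS (repeats L → XL → XS → S → M).
For the column x2, repeats gold → silver → bronze → diamond: gold, silver, bronze, diamond, gold, silver, bronze → diamond.
So the next row is XS  diamond.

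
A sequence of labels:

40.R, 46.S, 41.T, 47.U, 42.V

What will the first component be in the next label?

First component: alternating steps +6, −5, +6, −5, …; 40, 46, 41, 47, 42 → 48.

48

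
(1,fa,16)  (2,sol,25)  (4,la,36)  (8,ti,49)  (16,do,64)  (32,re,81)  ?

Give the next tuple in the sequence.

First slot: 1, 2, 4, 8, 16, 32 → 64 (×2 each step).
Note: runs through the solfège scale do→ti; fa, sol, la, ti, do, re → mi.
Third slot: perfect squares: 4², 5², 6², …; 16, 25, 36, 49, 64, 81 → 100.
So the next tuple is (64,mi,100).

(64,mi,100)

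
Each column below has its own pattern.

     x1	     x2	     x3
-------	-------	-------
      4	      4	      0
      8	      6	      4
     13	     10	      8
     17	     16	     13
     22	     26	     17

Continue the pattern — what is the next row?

26  42  22

Column x1 goes 4, 8, 13, 17, 22 → 26 (alternating steps +4, +5, +4, +5, …).
For the column x2, each term is the sum of the two before it: 4, 6, 10, 16, 26 → 42.
Column x3: always the previous value of the column x1; 0, 4, 8, 13, 17 → 22.
Combining the parts gives 26  42  22.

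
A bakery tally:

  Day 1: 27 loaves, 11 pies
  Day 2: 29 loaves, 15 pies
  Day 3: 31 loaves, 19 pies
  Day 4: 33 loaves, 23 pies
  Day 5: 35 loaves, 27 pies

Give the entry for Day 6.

For the loaves, +2 each step: 27, 29, 31, 33, 35 → 37.
Pies: 11, 15, 19, 23, 27 → 31 (+4 each step).
Combining the parts gives 37 loaves, 31 pies.

37 loaves, 31 pies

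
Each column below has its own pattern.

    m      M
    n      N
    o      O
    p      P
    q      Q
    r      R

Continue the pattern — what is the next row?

For the first letter, letters move forward 1 place in the alphabet: m, n, o, p, q, r → s.
Second letter: letters move forward 1 place in the alphabet, so M, N, O, P, Q, R → S.
So the next row is s  S.

s  S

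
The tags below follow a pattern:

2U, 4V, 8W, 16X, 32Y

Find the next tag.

64Z

For the first component, ×2 each step: 2, 4, 8, 16, 32 → 64.
Letter — letters move forward 1 place in the alphabet: U, V, W, X, Y → Z.
So the next tag is 64Z.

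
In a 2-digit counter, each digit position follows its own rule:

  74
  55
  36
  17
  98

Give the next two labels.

First digit goes 7, 5, 3, 1, 9 → 7 → 5 (−2 each step, mod 10).
Second digit: +1 each step, mod 10, so 4, 5, 6, 7, 8 → 9 → 0.
So the next two labels are 79 and 50.

79 then 50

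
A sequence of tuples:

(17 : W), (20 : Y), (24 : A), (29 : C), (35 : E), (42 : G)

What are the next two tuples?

First entry goes 17, 20, 24, 29, 35, 42 → 50 → 59 (differences are 3, 4, 5, … (increasing by 1 each time)).
Letter — letters move forward 2 places in the alphabet, wrapping Z→A: W, Y, A, C, E, G → I → K.
So the next two tuples are (50 : I) and (59 : K).

(50 : I), (59 : K)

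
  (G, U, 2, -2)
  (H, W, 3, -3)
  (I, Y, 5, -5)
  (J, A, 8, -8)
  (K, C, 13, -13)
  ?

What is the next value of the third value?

21

For the first letter, letters move forward 1 place in the alphabet: G, H, I, J, K → L.
Second letter — letters move forward 2 places in the alphabet, wrapping Z→A: U, W, Y, A, C → E.
For the third value, each term is the sum of the two before it: 2, 3, 5, 8, 13 → 21.
Fourth value goes -2, -3, -5, -8, -13 → -21 (always the negative of the third value).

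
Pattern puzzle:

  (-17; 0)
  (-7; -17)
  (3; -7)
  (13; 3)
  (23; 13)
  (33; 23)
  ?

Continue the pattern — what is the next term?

(43; 33)

First component: +10 each step, so -17, -7, 3, 13, 23, 33 → 43.
Second component goes 0, -17, -7, 3, 13, 23 → 33 (always the previous value of the first component).
Combining the parts gives (43; 33).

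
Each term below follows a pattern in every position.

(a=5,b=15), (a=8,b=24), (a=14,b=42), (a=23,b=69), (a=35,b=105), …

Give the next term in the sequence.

A: differences are 3, 6, 9, … (increasing by 3 each time); 5, 8, 14, 23, 35 → 50.
B — always 3 × the a: 15, 24, 42, 69, 105 → 150.
So the next term is (a=50,b=150).

(a=50,b=150)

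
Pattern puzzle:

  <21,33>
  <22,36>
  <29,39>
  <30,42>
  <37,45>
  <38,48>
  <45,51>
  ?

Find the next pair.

<46,54>

First component: 21, 22, 29, 30, 37, 38, 45 → 46 (alternating steps +1, +7, +1, +7, …).
Second component: 33, 36, 39, 42, 45, 48, 51 → 54 (+3 each step).
So the next pair is <46,54>.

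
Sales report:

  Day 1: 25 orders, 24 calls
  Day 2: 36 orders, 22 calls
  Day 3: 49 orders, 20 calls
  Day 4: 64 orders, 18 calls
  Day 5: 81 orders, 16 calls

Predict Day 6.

100 orders, 14 calls

Orders: perfect squares: 5², 6², 7², …; 25, 36, 49, 64, 81 → 100.
Calls: −2 each step, so 24, 22, 20, 18, 16 → 14.
So the next row is 100 orders, 14 calls.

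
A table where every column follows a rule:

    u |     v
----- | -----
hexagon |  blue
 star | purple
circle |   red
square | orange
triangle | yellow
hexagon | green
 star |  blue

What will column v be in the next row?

purple

Column v — repeats blue → purple → red → orange → yellow → green: blue, purple, red, orange, yellow, green, blue → purple.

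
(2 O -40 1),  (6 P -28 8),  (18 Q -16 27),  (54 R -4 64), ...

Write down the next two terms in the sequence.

(162 S 8 125), (486 T 20 216)

First entry goes 2, 6, 18, 54 → 162 → 486 (×3 each step).
Letter: letters move forward 1 place in the alphabet, so O, P, Q, R → S → T.
Third entry — +12 each step: -40, -28, -16, -4 → 8 → 20.
Fourth entry — perfect cubes: 1³, 2³, 3³, …: 1, 8, 27, 64 → 125 → 216.
Putting the parts together: (162 S 8 125) and then (486 T 20 216).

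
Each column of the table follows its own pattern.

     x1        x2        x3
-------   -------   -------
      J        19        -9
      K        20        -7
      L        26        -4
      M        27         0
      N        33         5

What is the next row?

O  34  11

Column x1 — letters move forward 1 place in the alphabet: J, K, L, M, N → O.
Column x2: 19, 20, 26, 27, 33 → 34 (alternating steps +1, +6, +1, +6, …).
Column x3 goes -9, -7, -4, 0, 5 → 11 (differences are 2, 3, 4, … (increasing by 1 each time)).
Combining the parts gives O  34  11.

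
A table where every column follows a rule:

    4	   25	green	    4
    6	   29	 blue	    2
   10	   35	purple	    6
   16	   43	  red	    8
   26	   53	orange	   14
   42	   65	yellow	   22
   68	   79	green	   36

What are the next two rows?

For the first component, each term is the sum of the two before it: 4, 6, 10, 16, 26, 42, 68 → 110 → 178.
Second component: differences are 4, 6, 8, … (increasing by 2 each time), so 25, 29, 35, 43, 53, 65, 79 → 95 → 113.
Colour: repeats green → blue → purple → red → orange → yellow, so green, blue, purple, red, orange, yellow, green → blue → purple.
Fourth component goes 4, 2, 6, 8, 14, 22, 36 → 58 → 94 (each term is the sum of the two before it).
Putting the parts together: 110  95  blue  58 and then 178  113  purple  94.

110  95  blue  58; 178  113  purple  94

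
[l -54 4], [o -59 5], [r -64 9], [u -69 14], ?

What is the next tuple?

[x -74 23]

Letter goes l, o, r, u → x (letters move forward 3 places in the alphabet).
Second value: −5 each step, so -54, -59, -64, -69 → -74.
Third value: each term is the sum of the two before it, so 4, 5, 9, 14 → 23.
Combining the parts gives [x -74 23].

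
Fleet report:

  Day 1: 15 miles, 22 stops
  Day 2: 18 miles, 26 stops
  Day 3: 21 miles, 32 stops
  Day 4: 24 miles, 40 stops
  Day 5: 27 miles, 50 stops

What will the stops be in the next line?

Stops: differences are 4, 6, 8, … (increasing by 2 each time), so 22, 26, 32, 40, 50 → 62.

62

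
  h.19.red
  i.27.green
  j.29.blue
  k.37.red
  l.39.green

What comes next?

m.47.blue

Letter: letters move forward 1 place in the alphabet; h, i, j, k, l → m.
Second component — alternating steps +8, +2, +8, +2, …: 19, 27, 29, 37, 39 → 47.
Colour: red, green, blue, red, green → blue (repeats red → green → blue).
Combining the parts gives m.47.blue.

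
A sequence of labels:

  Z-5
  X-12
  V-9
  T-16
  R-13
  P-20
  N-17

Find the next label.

L-24

Letter: letters move back 2 places in the alphabet; Z, X, V, T, R, P, N → L.
Second component: alternating steps +7, −3, +7, −3, …; 5, 12, 9, 16, 13, 20, 17 → 24.
So the next label is L-24.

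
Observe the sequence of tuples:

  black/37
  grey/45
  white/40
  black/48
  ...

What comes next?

grey/43

Shade: black, grey, white, black → grey (repeats black → grey → white).
Second part goes 37, 45, 40, 48 → 43 (alternating steps +8, −5, +8, −5, …).
So the next tuple is grey/43.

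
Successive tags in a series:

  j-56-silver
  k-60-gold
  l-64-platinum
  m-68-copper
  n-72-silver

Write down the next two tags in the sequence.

o-76-gold, p-80-platinum

For the letter, letters move forward 1 place in the alphabet: j, k, l, m, n → o → p.
For the second component, +4 each step: 56, 60, 64, 68, 72 → 76 → 80.
Metal: silver, gold, platinum, copper, silver → gold → platinum (repeats silver → gold → platinum → copper).
Putting the parts together: o-76-gold and then p-80-platinum.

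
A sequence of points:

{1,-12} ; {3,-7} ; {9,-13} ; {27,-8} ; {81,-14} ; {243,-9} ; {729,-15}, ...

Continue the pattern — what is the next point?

First coordinate: ×3 each step; 1, 3, 9, 27, 81, 243, 729 → 2187.
Second coordinate goes -12, -7, -13, -8, -14, -9, -15 → -10 (alternating steps +5, −6, +5, −6, …).
Putting it together: {2187,-10}.

{2187,-10}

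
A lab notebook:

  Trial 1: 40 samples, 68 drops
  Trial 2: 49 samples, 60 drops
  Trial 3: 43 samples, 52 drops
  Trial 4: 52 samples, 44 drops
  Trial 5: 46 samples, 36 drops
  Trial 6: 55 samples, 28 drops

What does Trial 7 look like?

Samples: alternating steps +9, −6, +9, −6, …; 40, 49, 43, 52, 46, 55 → 49.
Drops: −8 each step, so 68, 60, 52, 44, 36, 28 → 20.
So the next record is 49 samples, 20 drops.

49 samples, 20 drops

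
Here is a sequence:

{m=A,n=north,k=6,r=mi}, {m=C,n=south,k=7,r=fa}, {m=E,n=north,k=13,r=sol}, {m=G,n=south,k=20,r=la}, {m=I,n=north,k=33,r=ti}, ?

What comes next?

{m=K,n=south,k=53,r=do}

For the m, letters move forward 2 places in the alphabet: A, C, E, G, I → K.
N: alternates north ↔ south, so north, south, north, south, north → south.
K — each term is the sum of the two before it: 6, 7, 13, 20, 33 → 53.
R goes mi, fa, sol, la, ti → do (runs through the solfège scale do→ti).
Putting it together: {m=K,n=south,k=53,r=do}.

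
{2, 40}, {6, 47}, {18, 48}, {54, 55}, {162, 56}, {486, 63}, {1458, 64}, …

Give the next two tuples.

{4374, 71}, {13122, 72}

First coordinate: ×3 each step; 2, 6, 18, 54, 162, 486, 1458 → 4374 → 13122.
For the second coordinate, alternating steps +7, +1, +7, +1, …: 40, 47, 48, 55, 56, 63, 64 → 71 → 72.
So the next two tuples are {4374, 71} and {13122, 72}.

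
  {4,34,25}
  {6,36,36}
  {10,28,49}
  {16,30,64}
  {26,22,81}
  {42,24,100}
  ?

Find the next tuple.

{68,16,121}

First part: 4, 6, 10, 16, 26, 42 → 68 (each term is the sum of the two before it).
Second part — alternating steps +2, −8, +2, −8, …: 34, 36, 28, 30, 22, 24 → 16.
Third part goes 25, 36, 49, 64, 81, 100 → 121 (perfect squares: 5², 6², 7², …).
Combining the parts gives {68,16,121}.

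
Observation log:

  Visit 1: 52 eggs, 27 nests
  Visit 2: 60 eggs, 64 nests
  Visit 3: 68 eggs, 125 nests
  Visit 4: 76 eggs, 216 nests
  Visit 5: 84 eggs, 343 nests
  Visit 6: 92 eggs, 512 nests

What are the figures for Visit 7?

Eggs — +8 each step: 52, 60, 68, 76, 84, 92 → 100.
Nests goes 27, 64, 125, 216, 343, 512 → 729 (perfect cubes: 3³, 4³, 5³, …).
Combining the parts gives 100 eggs, 729 nests.

100 eggs, 729 nests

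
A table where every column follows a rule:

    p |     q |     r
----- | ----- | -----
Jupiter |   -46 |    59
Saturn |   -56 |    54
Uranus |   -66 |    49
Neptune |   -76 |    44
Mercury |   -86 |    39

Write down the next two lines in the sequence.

Column p goes Jupiter, Saturn, Uranus, Neptune, Mercury → Venus → Earth (runs through the planets Mercury→Neptune).
For the column q, −10 each step: -46, -56, -66, -76, -86 → -96 → -106.
Column r: −5 each step, so 59, 54, 49, 44, 39 → 34 → 29.
So the next two lines are Venus  -96  34 and Earth  -106  29.

Venus  -96  34; Earth  -106  29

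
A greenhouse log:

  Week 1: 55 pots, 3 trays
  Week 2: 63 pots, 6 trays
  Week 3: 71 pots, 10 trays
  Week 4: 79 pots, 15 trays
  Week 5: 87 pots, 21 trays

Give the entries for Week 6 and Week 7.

For the pots, +8 each step: 55, 63, 71, 79, 87 → 95 → 103.
Trays: differences are 3, 4, 5, … (increasing by 1 each time), so 3, 6, 10, 15, 21 → 28 → 36.
Putting the parts together: 95 pots, 28 trays and then 103 pots, 36 trays.

95 pots, 28 trays; 103 pots, 36 trays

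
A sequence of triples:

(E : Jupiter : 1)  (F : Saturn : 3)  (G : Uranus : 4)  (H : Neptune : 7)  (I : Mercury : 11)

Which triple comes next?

Letter goes E, F, G, H, I → J (letters move forward 1 place in the alphabet).
For the planet, runs through the planets Mercury→Neptune: Jupiter, Saturn, Uranus, Neptune, Mercury → Venus.
Third entry: each term is the sum of the two before it; 1, 3, 4, 7, 11 → 18.
Combining the parts gives (J : Venus : 18).

(J : Venus : 18)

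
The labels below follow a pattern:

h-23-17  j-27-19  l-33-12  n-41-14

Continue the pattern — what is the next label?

p-51-7

Letter: letters move forward 2 places in the alphabet; h, j, l, n → p.
Second component: 23, 27, 33, 41 → 51 (differences are 4, 6, 8, … (increasing by 2 each time)).
Third component: 17, 19, 12, 14 → 7 (alternating steps +2, −7, +2, −7, …).
Putting it together: p-51-7.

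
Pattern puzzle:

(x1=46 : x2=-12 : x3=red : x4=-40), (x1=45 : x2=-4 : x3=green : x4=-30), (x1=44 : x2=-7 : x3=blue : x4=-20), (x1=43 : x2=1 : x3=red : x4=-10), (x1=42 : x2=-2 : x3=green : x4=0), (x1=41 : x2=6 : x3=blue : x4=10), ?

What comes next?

X1: 46, 45, 44, 43, 42, 41 → 40 (−1 each step).
X2 goes -12, -4, -7, 1, -2, 6 → 3 (alternating steps +8, −3, +8, −3, …).
X3: repeats red → green → blue, so red, green, blue, red, green, blue → red.
For the x4, +10 each step: -40, -30, -20, -10, 0, 10 → 20.
Combining the parts gives (x1=40 : x2=3 : x3=red : x4=20).

(x1=40 : x2=3 : x3=red : x4=20)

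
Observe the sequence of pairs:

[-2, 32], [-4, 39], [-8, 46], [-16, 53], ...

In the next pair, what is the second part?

60

First part: ×2 each step, so -2, -4, -8, -16 → -32.
Second part: +7 each step; 32, 39, 46, 53 → 60.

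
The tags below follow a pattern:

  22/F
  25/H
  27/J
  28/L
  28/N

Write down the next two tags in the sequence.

First component — differences are 3, 2, 1, … (decreasing by 1 each time): 22, 25, 27, 28, 28 → 27 → 25.
Letter goes F, H, J, L, N → P → R (letters move forward 2 places in the alphabet).
Putting the parts together: 27/P and then 25/R.

27/P, 25/R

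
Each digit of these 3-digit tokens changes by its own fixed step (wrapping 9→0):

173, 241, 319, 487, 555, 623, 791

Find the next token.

First digit goes 1, 2, 3, 4, 5, 6, 7 → 8 (+1 each step, mod 10).
Second digit: −3 each step, mod 10, so 7, 4, 1, 8, 5, 2, 9 → 6.
Third digit: −2 each step, mod 10; 3, 1, 9, 7, 5, 3, 1 → 9.
Putting it together: 869.

869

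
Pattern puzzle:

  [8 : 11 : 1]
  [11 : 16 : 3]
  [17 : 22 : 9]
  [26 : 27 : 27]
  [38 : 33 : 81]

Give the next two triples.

First slot — differences are 3, 6, 9, … (increasing by 3 each time): 8, 11, 17, 26, 38 → 53 → 71.
Second slot: alternating steps +5, +6, +5, +6, …; 11, 16, 22, 27, 33 → 38 → 44.
Third slot: ×3 each step, so 1, 3, 9, 27, 81 → 243 → 729.
So the next two triples are [53 : 38 : 243] and [71 : 44 : 729].

[53 : 38 : 243], [71 : 44 : 729]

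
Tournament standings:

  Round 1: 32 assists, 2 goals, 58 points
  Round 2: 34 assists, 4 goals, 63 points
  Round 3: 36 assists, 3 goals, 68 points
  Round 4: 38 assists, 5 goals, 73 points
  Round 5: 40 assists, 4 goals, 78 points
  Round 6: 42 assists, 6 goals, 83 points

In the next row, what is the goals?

For the goals, alternating steps +2, −1, +2, −1, …: 2, 4, 3, 5, 4, 6 → 5.

5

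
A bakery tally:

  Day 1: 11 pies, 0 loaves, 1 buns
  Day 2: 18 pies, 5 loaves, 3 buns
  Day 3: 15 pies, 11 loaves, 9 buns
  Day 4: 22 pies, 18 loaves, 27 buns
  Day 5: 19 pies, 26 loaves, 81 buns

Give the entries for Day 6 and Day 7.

Pies: alternating steps +7, −3, +7, −3, …, so 11, 18, 15, 22, 19 → 26 → 23.
Loaves goes 0, 5, 11, 18, 26 → 35 → 45 (differences are 5, 6, 7, … (increasing by 1 each time)).
Buns: ×3 each step, so 1, 3, 9, 27, 81 → 243 → 729.
So the next two rows are 26 pies, 35 loaves, 243 buns and 23 pies, 45 loaves, 729 buns.

26 pies, 35 loaves, 243 buns; 23 pies, 45 loaves, 729 buns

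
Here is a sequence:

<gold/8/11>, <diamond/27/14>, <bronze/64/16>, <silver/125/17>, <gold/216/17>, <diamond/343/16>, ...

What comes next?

<bronze/512/14>

Rank: repeats gold → diamond → bronze → silver; gold, diamond, bronze, silver, gold, diamond → bronze.
Second value — perfect cubes: 2³, 3³, 4³, …: 8, 27, 64, 125, 216, 343 → 512.
Third value: 11, 14, 16, 17, 17, 16 → 14 (differences are 3, 2, 1, … (decreasing by 1 each time)).
Putting it together: <bronze/512/14>.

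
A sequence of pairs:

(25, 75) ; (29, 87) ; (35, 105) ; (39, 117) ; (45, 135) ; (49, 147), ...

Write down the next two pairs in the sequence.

(55, 165), (59, 177)

First component: alternating steps +4, +6, +4, +6, …, so 25, 29, 35, 39, 45, 49 → 55 → 59.
For the second component, always 3 × the first component: 75, 87, 105, 117, 135, 147 → 165 → 177.
So the next two pairs are (55, 165) and (59, 177).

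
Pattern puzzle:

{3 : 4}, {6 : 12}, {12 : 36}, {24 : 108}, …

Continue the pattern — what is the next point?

First value: ×2 each step, so 3, 6, 12, 24 → 48.
Second value: 4, 12, 36, 108 → 324 (×3 each step).
Combining the parts gives {48 : 324}.

{48 : 324}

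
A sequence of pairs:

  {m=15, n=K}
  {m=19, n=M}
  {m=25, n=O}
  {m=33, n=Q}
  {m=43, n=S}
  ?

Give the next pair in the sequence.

For the m, differences are 4, 6, 8, … (increasing by 2 each time): 15, 19, 25, 33, 43 → 55.
For the n, letters move forward 2 places in the alphabet: K, M, O, Q, S → U.
Putting it together: {m=55, n=U}.

{m=55, n=U}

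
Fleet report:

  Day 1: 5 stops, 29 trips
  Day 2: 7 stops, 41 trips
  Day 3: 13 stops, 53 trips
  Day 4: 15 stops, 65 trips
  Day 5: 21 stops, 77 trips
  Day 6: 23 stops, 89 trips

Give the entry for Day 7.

29 stops, 101 trips

Stops: 5, 7, 13, 15, 21, 23 → 29 (alternating steps +2, +6, +2, +6, …).
Trips: 29, 41, 53, 65, 77, 89 → 101 (+12 each step).
So the next row is 29 stops, 101 trips.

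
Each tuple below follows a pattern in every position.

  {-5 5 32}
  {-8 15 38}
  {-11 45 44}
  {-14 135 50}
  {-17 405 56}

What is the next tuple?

{-20 1215 62}

First component: −3 each step; -5, -8, -11, -14, -17 → -20.
Second component goes 5, 15, 45, 135, 405 → 1215 (×3 each step).
Third component goes 32, 38, 44, 50, 56 → 62 (+6 each step).
Putting it together: {-20 1215 62}.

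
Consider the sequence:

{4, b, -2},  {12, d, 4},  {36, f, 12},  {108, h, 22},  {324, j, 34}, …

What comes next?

{972, l, 48}

First entry goes 4, 12, 36, 108, 324 → 972 (×3 each step).
Letter goes b, d, f, h, j → l (letters move forward 2 places in the alphabet).
Third entry — differences are 6, 8, 10, … (increasing by 2 each time): -2, 4, 12, 22, 34 → 48.
Combining the parts gives {972, l, 48}.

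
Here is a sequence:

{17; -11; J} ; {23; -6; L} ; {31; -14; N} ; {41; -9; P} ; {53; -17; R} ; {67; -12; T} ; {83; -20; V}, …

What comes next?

First component: differences are 6, 8, 10, … (increasing by 2 each time); 17, 23, 31, 41, 53, 67, 83 → 101.
Second component goes -11, -6, -14, -9, -17, -12, -20 → -15 (alternating steps +5, −8, +5, −8, …).
Letter: J, L, N, P, R, T, V → X (letters move forward 2 places in the alphabet).
So the next element is {101; -15; X}.

{101; -15; X}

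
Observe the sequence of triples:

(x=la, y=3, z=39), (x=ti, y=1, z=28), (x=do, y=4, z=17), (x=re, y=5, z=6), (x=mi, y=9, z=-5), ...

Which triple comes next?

(x=fa, y=14, z=-16)

For the x, runs through the solfège scale do→ti: la, ti, do, re, mi → fa.
Y — each term is the sum of the two before it: 3, 1, 4, 5, 9 → 14.
Z: 39, 28, 17, 6, -5 → -16 (−11 each step).
Putting it together: (x=fa, y=14, z=-16).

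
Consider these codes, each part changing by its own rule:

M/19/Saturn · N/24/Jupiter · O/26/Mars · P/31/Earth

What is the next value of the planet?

For the planet, runs backward through the planets Mercury→Neptune: Saturn, Jupiter, Mars, Earth → Venus.

Venus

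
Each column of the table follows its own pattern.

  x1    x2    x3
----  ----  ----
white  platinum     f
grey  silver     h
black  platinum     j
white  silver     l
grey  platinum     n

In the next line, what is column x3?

Column x3 goes f, h, j, l, n → p (letters move forward 2 places in the alphabet).

p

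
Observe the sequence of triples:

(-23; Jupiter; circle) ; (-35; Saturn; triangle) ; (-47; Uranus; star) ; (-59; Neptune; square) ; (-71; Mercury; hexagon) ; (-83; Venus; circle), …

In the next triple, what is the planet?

Earth

Planet — runs through the planets Mercury→Neptune: Jupiter, Saturn, Uranus, Neptune, Mercury, Venus → Earth.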